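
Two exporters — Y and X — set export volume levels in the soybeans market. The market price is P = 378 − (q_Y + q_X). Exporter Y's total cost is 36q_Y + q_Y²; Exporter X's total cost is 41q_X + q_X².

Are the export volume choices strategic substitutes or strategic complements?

Exporter Y's profit: π = q_Y(378 − (q_Y + q_X)) − 36q_Y − q_Y².
∂π/∂q_Y = 342 − 4q_Y − q_X = 0, so q_Y = 85.5 − 0.25q_X.
The best-response slope dq_Y/dq_X = −0.25 < 0: the reaction function is downward-sloping, so the choices are strategic substitutes.

strategic substitutes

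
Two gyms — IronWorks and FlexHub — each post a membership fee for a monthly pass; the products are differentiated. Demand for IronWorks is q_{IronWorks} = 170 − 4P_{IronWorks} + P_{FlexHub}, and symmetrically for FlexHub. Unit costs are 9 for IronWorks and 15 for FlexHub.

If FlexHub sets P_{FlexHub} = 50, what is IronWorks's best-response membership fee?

IronWorks's profit: π = (P_{IronWorks} − 9)(170 − 4P_{IronWorks} + P_{FlexHub}).
∂π/∂P_{IronWorks} = 206 − 8P_{IronWorks} + P_{FlexHub} = 0 ⇒ P_{IronWorks} = 25.75 + 0.125P_{FlexHub}.
At P_{FlexHub} = 50: P_{IronWorks} = 25.75 + 0.125·50 = 32.

32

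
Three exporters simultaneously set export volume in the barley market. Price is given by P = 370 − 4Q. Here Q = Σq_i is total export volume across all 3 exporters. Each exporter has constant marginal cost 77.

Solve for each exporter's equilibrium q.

A representative exporter's profit is π_i = q_i(370 − 4Q) − 77q_i, with Q = q_i + Σ_{j≠i} q_j.
First-order condition: 293 − 8q_i − 4Σ_{j≠i} q_j = 0.
Imposing symmetry (q_j = q for all j) turns Σ_{j≠i} q_j into 2q, so 293 = 16q and q = 18.3125.

18.3125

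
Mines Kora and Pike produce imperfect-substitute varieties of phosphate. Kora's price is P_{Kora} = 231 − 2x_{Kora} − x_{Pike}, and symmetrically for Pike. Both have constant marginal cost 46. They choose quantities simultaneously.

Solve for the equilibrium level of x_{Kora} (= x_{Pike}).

Mine Kora's profit: π = x_{Kora}(231 − 2x_{Kora} − x_{Pike}) − 46x_{Kora}.
∂π/∂x_{Kora} = 185 − 4x_{Kora} − x_{Pike} = 0 ⇒ x_{Kora} = 46.25 − 0.25x_{Pike}.
The game is symmetric, so in equilibrium x_{Pike} = x_{Kora}: the reaction function gives 1.25x_{Kora} = 46.25, hence x_{Kora} = 37.

37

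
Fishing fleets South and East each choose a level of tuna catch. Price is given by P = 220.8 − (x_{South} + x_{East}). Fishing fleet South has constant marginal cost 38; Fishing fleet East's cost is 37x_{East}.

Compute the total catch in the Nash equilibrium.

Fishing fleet South's profit: π = x_{South}(220.8 − (x_{South} + x_{East})) − 38x_{South}.
∂π/∂x_{South} = 182.8 − 2x_{South} − x_{East} = 0, so x_{South} = 91.4 − 0.5x_{East}.
By the same steps for East: x_{East} = 91.9 − 0.5x_{South}.
Solving the two reaction functions simultaneously: (1 − (−0.5)(−0.5))x_{South} = 91.4 − 0.5·91.9, so 0.75x_{South} = 45.45 and x_{South} = 60.6.
Then x_{East} = 91.9 − 0.5·60.6 = 61.6.
Total catch: 60.6 + 61.6 = 122.2.

122.2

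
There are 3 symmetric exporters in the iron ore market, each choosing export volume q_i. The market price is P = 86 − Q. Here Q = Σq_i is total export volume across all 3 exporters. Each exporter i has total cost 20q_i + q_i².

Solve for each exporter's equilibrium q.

11

A representative exporter's profit is π_i = q_i(86 − Q) − 20q_i − q_i², with Q = q_i + Σ_{j≠i} q_j.
First-order condition: 66 − 4q_i − Σ_{j≠i} q_j = 0.
In a symmetric equilibrium every exporter chooses the same q, so Σ_{j≠i} q_j = 2q. The condition becomes 66 − 6q = 0, giving q = 66/6 = 11.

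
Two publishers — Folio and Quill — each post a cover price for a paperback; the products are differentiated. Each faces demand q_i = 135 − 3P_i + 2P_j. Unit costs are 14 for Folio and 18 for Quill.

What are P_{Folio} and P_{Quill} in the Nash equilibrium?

45, 46.5

Folio's profit: π = (P_{Folio} − 14)(135 − 3P_{Folio} + 2P_{Quill}).
∂π/∂P_{Folio} = 177 − 6P_{Folio} + 2P_{Quill} = 0 ⇒ P_{Folio} = 29.5 + (1/3)P_{Quill}.
Similarly P_{Quill} = 31.5 + (1/3)P_{Folio}.
Plugging P_{Quill} into Folio's best response: P_{Folio} = 29.5 + (1/3)(31.5 + (1/3)P_{Folio}) ⇒ (8/9)P_{Folio} = 40, so P_{Folio} = 45.
Then P_{Quill} = 31.5 + (1/3)·45 = 46.5.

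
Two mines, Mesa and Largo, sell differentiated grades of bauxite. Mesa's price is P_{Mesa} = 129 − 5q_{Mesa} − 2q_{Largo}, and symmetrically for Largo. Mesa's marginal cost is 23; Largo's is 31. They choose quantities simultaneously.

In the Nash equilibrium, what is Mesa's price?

68

Mine Mesa's profit: π = q_{Mesa}(129 − 5q_{Mesa} − 2q_{Largo}) − 23q_{Mesa}.
∂π/∂q_{Mesa} = 106 − 10q_{Mesa} − 2q_{Largo} = 0 ⇒ q_{Mesa} = 10.6 − 0.2q_{Largo}.
Similarly q_{Largo} = 9.8 − 0.2q_{Mesa}.
Solving the two reaction functions simultaneously: (1 − (−0.2)(−0.2))q_{Mesa} = 10.6 − 0.2·9.8, so 0.96q_{Mesa} = 8.64 and q_{Mesa} = 9.
Then q_{Largo} = 9.8 − 0.2·9 = 8.
P_{Mesa} = 129 − 5·9 − 2·8 = 68.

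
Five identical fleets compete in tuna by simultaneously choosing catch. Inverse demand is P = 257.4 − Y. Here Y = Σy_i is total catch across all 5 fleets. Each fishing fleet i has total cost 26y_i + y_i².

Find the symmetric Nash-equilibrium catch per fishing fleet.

A representative fishing fleet's profit is π_i = y_i(257.4 − Y) − 26y_i − y_i², with Y = y_i + Σ_{j≠i} y_j.
First-order condition: 231.4 − 4y_i − Σ_{j≠i} y_j = 0.
Imposing symmetry (y_j = y for all j) turns Σ_{j≠i} y_j into 4y, so 231.4 = 8y and y = 28.925.

28.925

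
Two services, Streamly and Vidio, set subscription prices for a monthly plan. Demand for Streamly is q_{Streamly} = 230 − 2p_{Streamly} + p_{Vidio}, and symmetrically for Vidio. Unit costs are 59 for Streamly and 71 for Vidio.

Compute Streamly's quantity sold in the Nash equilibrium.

Streamly's profit: π = (p_{Streamly} − 59)(230 − 2p_{Streamly} + p_{Vidio}).
∂π/∂p_{Streamly} = 348 − 4p_{Streamly} + p_{Vidio} = 0 ⇒ p_{Streamly} = 87 + 0.25p_{Vidio}.
Similarly p_{Vidio} = 93 + 0.25p_{Streamly}.
Plugging p_{Vidio} into Streamly's best response: p_{Streamly} = 87 + 0.25(93 + 0.25p_{Streamly}) ⇒ 0.9375p_{Streamly} = 110.25, so p_{Streamly} = 117.6.
Then p_{Vidio} = 93 + 0.25·117.6 = 122.4.
q_{Streamly} = 230 − 2·117.6 + 122.4 = 117.2.

117.2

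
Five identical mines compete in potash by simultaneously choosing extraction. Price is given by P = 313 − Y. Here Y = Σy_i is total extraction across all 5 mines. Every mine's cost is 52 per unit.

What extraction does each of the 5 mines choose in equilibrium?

A representative mine's profit is π_i = y_i(313 − Y) − 52y_i, with Y = y_i + Σ_{j≠i} y_j.
First-order condition: 261 − 2y_i − Σ_{j≠i} y_j = 0.
With identical mines, set every y_j = y: then 261 − 2y − 4y = 0, i.e. y = 261/6 = 43.5.

43.5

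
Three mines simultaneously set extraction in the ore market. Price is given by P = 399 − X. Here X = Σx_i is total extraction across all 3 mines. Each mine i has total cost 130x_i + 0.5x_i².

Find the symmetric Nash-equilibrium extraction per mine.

A representative mine's profit is π_i = x_i(399 − X) − 130x_i − 0.5x_i², with X = x_i + Σ_{j≠i} x_j.
First-order condition: 269 − 3x_i − Σ_{j≠i} x_j = 0.
With identical mines, set every x_j = x: then 269 − 3x − 2x = 0, i.e. x = 269/5 = 53.8.

53.8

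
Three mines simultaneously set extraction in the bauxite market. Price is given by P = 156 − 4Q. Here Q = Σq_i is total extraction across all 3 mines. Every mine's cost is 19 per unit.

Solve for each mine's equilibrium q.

A representative mine's profit is π_i = q_i(156 − 4Q) − 19q_i, with Q = q_i + Σ_{j≠i} q_j.
First-order condition: 137 − 8q_i − 4Σ_{j≠i} q_j = 0.
In a symmetric equilibrium every mine chooses the same q, so Σ_{j≠i} q_j = 2q. The condition becomes 137 − 16q = 0, giving q = 137/16 = 8.5625.

8.5625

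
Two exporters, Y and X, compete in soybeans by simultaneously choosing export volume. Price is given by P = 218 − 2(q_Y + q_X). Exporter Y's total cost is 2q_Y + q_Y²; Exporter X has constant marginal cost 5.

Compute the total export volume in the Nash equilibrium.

64.2

Exporter Y's profit: π = q_Y(218 − 2(q_Y + q_X)) − 2q_Y − q_Y².
∂π/∂q_Y = 216 − 6q_Y − 2q_X = 0, so q_Y = 36 − (1/3)q_X.
For X: ∂π/∂q_X = 213 − 4q_X − 2q_Y = 0 ⇒ q_X = 53.25 − 0.5q_Y.
Solving the two reaction functions simultaneously: (1 − (−1/3)(−0.5))q_Y = 36 − (1/3)·53.25, so (5/6)q_Y = 18.25 and q_Y = 21.9.
Then q_X = 53.25 − 0.5·21.9 = 42.3.
Total export volume: 21.9 + 42.3 = 64.2.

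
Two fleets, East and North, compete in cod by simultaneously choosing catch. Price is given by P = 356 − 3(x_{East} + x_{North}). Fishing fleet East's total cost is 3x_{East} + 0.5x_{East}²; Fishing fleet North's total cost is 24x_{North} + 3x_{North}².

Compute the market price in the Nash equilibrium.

Fishing fleet East's profit: π = x_{East}(356 − 3(x_{East} + x_{North})) − 3x_{East} − 0.5x_{East}².
∂π/∂x_{East} = 353 − 7x_{East} − 3x_{North} = 0, so x_{East} = 353/7 − (3/7)x_{North}.
For North: ∂π/∂x_{North} = 332 − 12x_{North} − 3x_{East} = 0 ⇒ x_{North} = 83/3 − 0.25x_{East}.
Solving the two reaction functions simultaneously: (1 − (−3/7)(−0.25))x_{East} = 353/7 − (3/7)·(83/3), so (25/28)x_{East} = 270/7 and x_{East} = 43.2.
Then x_{North} = 83/3 − 0.25·43.2 = 253/15.
Equilibrium price: P = 356 − 3·(901/15) = 175.8.

175.8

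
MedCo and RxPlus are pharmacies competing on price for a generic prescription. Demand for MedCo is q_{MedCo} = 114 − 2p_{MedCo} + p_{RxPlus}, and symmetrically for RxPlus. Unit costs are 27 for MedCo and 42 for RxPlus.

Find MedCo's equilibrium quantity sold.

MedCo's profit: π = (p_{MedCo} − 27)(114 − 2p_{MedCo} + p_{RxPlus}).
∂π/∂p_{MedCo} = 168 − 4p_{MedCo} + p_{RxPlus} = 0 ⇒ p_{MedCo} = 42 + 0.25p_{RxPlus}.
Similarly p_{RxPlus} = 49.5 + 0.25p_{MedCo}.
Substituting the second reaction function into the first: p_{MedCo} = 42 + 0.25(49.5 + 0.25p_{MedCo}), which gives 0.9375p_{MedCo} = 54.375 ⇒ p_{MedCo} = 58.
Then p_{RxPlus} = 49.5 + 0.25·58 = 64.
q_{MedCo} = 114 − 2·58 + 64 = 62.

62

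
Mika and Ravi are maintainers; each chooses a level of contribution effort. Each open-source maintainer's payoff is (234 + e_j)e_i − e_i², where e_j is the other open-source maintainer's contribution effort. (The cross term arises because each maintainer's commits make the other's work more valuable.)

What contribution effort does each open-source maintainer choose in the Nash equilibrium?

Mika's payoff is (234 + e_R)e_M − e_M².
∂π/∂e_M = 234 + e_R − 2e_M = 0, so e_M = 117 + 0.5e_R.
The game is symmetric, so in equilibrium e_R = e_M: the reaction function gives 0.5e_M = 117, hence e_M = 234.

234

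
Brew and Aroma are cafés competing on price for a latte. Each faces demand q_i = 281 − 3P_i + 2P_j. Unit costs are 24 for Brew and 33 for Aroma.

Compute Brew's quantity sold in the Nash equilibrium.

Brew's profit: π = (P_{Brew} − 24)(281 − 3P_{Brew} + 2P_{Aroma}).
∂π/∂P_{Brew} = 353 − 6P_{Brew} + 2P_{Aroma} = 0 ⇒ P_{Brew} = 353/6 + (1/3)P_{Aroma}.
Similarly P_{Aroma} = 190/3 + (1/3)P_{Brew}.
Substituting the second reaction function into the first: P_{Brew} = 353/6 + (1/3)(190/3 + (1/3)P_{Brew}), which gives (8/9)P_{Brew} = 1439/18 ⇒ P_{Brew} = 89.9375.
Then P_{Aroma} = 190/3 + (1/3)·89.9375 = 93.3125.
q_{Brew} = 281 − 3·89.9375 + 2·93.3125 = 197.8125.

197.8125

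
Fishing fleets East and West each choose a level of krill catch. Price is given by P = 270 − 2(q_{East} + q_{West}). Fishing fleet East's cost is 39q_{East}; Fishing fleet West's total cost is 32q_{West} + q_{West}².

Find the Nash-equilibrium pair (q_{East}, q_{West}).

Fishing fleet East's profit: π = q_{East}(270 − 2(q_{East} + q_{West})) − 39q_{East}.
∂π/∂q_{East} = 231 − 4q_{East} − 2q_{West} = 0, so q_{East} = 57.75 − 0.5q_{West}.
For West: ∂π/∂q_{West} = 238 − 6q_{West} − 2q_{East} = 0 ⇒ q_{West} = 119/3 − (1/3)q_{East}.
Solving the two reaction functions simultaneously: (1 − (−0.5)(−1/3))q_{East} = 57.75 − 0.5·(119/3), so (5/6)q_{East} = 455/12 and q_{East} = 45.5.
Then q_{West} = 119/3 − (1/3)·45.5 = 24.5.

45.5, 24.5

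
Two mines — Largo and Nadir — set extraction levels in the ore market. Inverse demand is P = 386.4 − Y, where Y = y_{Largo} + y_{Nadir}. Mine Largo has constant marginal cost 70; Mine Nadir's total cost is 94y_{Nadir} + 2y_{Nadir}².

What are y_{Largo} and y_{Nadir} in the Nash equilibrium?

Mine Largo's profit: π = y_{Largo}(386.4 − (y_{Largo} + y_{Nadir})) − 70y_{Largo}.
∂π/∂y_{Largo} = 316.4 − 2y_{Largo} − y_{Nadir} = 0, so y_{Largo} = 158.2 − 0.5y_{Nadir}.
For Nadir: ∂π/∂y_{Nadir} = 292.4 − 6y_{Nadir} − y_{Largo} = 0 ⇒ y_{Nadir} = 731/15 − (1/6)y_{Largo}.
Solving the two reaction functions simultaneously: (1 − (−0.5)(−1/6))y_{Largo} = 158.2 − 0.5·(731/15), so (11/12)y_{Largo} = 803/6 and y_{Largo} = 146.
Then y_{Nadir} = 731/15 − (1/6)·146 = 24.4.

146, 24.4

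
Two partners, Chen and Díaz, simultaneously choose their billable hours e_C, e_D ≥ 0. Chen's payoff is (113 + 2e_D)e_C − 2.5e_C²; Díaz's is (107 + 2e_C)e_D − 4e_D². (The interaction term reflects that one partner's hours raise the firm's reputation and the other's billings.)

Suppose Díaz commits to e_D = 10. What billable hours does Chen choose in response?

26.6

Expanding Chen's payoff: 113e_C + 2e_De_C − 2.5e_C².
∂π/∂e_C = 113 + 2e_D − 5e_C = 0, so e_C = 22.6 + 0.4e_D.
At e_D = 10: e_C = 22.6 + 0.4·10 = 26.6.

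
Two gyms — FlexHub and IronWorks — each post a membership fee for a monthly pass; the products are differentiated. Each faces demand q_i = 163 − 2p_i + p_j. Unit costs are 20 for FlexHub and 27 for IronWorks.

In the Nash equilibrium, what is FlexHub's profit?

4723.92

FlexHub's profit: π = (p_{FlexHub} − 20)(163 − 2p_{FlexHub} + p_{IronWorks}).
∂π/∂p_{FlexHub} = 203 − 4p_{FlexHub} + p_{IronWorks} = 0 ⇒ p_{FlexHub} = 50.75 + 0.25p_{IronWorks}.
Similarly p_{IronWorks} = 54.25 + 0.25p_{FlexHub}.
Plugging p_{IronWorks} into FlexHub's best response: p_{FlexHub} = 50.75 + 0.25(54.25 + 0.25p_{FlexHub}) ⇒ 0.9375p_{FlexHub} = 64.3125, so p_{FlexHub} = 68.6.
Then p_{IronWorks} = 54.25 + 0.25·68.6 = 71.4.
q_{FlexHub} = 163 − 2·68.6 + 71.4 = 97.2.
Profit = (68.6 − 20)·97.2 = 4723.92.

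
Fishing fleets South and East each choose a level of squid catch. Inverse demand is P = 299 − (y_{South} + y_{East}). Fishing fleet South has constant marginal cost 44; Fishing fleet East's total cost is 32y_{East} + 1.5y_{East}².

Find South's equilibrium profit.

Fishing fleet South's profit: π = y_{South}(299 − (y_{South} + y_{East})) − 44y_{South}.
∂π/∂y_{South} = 255 − 2y_{South} − y_{East} = 0, so y_{South} = 127.5 − 0.5y_{East}.
For East: ∂π/∂y_{East} = 267 − 5y_{East} − y_{South} = 0 ⇒ y_{East} = 53.4 − 0.2y_{South}.
Substituting the second reaction function into the first: y_{South} = 127.5 − 0.5(53.4 − 0.2y_{South}), which gives 0.9y_{South} = 100.8 ⇒ y_{South} = 112.
Then y_{East} = 53.4 − 0.2·112 = 31.
Price P = 299 − 143 = 156.
South's profit: (156 − 44)·112 = 12544.

12544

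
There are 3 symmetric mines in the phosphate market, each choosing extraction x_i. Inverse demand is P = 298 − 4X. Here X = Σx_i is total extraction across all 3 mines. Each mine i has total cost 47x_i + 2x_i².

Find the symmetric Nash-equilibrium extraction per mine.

12.55

A representative mine's profit is π_i = x_i(298 − 4X) − 47x_i − 2x_i², with X = x_i + Σ_{j≠i} x_j.
First-order condition: 251 − 12x_i − 4Σ_{j≠i} x_j = 0.
In a symmetric equilibrium every mine chooses the same x, so Σ_{j≠i} x_j = 2x. The condition becomes 251 − 20x = 0, giving x = 251/20 = 12.55.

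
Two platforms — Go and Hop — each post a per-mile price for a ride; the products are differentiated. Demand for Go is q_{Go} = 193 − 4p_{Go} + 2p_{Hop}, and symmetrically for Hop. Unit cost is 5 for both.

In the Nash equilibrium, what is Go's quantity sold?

Go's profit: π = (p_{Go} − 5)(193 − 4p_{Go} + 2p_{Hop}).
∂π/∂p_{Go} = 213 − 8p_{Go} + 2p_{Hop} = 0 ⇒ p_{Go} = 26.625 + 0.25p_{Hop}.
By symmetry p_{Hop} = p_{Go}; substituting into the reaction function, 0.75p_{Go} = 26.625 and p_{Go} = 35.5.
q_{Go} = 193 − 4·35.5 + 2·35.5 = 122.

122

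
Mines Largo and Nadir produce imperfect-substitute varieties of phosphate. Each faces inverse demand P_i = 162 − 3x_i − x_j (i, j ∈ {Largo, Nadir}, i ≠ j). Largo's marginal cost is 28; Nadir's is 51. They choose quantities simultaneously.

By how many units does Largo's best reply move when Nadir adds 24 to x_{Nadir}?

Mine Largo's profit: π = x_{Largo}(162 − 3x_{Largo} − x_{Nadir}) − 28x_{Largo}.
∂π/∂x_{Largo} = 134 − 6x_{Largo} − x_{Nadir} = 0 ⇒ x_{Largo} = 67/3 − (1/6)x_{Nadir}.
The reaction-function slope is −1/6, so a 24-unit rise in x_{Nadir} moves x_{Largo} by −1/6 × 24 = −4. Largo's best response falls — the actions are strategic substitutes.

-4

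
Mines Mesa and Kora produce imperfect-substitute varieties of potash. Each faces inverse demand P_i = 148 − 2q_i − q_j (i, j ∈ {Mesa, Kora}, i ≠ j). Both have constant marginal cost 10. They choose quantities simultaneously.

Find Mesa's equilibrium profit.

Mine Mesa's profit: π = q_{Mesa}(148 − 2q_{Mesa} − q_{Kora}) − 10q_{Mesa}.
∂π/∂q_{Mesa} = 138 − 4q_{Mesa} − q_{Kora} = 0 ⇒ q_{Mesa} = 34.5 − 0.25q_{Kora}.
Setting q_{Mesa} = q_{Kora} in the reaction function: q_{Mesa} = 34.5 − 0.25q_{Mesa}, so q_{Mesa} = 34.5 / 1.25 = 27.6.
P_{Mesa} = 148 − 2·27.6 − 27.6 = 65.2.
Profit = (65.2 − 10)·27.6 = 1523.52.

1523.52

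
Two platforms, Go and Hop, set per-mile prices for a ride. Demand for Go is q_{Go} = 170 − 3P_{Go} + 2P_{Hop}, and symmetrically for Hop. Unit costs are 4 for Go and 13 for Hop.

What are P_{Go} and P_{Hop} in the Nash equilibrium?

47.1875, 50.5625

Go's profit: π = (P_{Go} − 4)(170 − 3P_{Go} + 2P_{Hop}).
∂π/∂P_{Go} = 182 − 6P_{Go} + 2P_{Hop} = 0 ⇒ P_{Go} = 91/3 + (1/3)P_{Hop}.
Similarly P_{Hop} = 209/6 + (1/3)P_{Go}.
Solving the two reaction functions simultaneously: (1 − (1/3)(1/3))P_{Go} = 91/3 + (1/3)·(209/6), so (8/9)P_{Go} = 755/18 and P_{Go} = 47.1875.
Then P_{Hop} = 209/6 + (1/3)·47.1875 = 50.5625.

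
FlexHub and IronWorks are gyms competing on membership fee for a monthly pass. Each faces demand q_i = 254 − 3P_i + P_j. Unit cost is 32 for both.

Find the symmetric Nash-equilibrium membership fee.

FlexHub's profit: π = (P_{FlexHub} − 32)(254 − 3P_{FlexHub} + P_{IronWorks}).
∂π/∂P_{FlexHub} = 350 − 6P_{FlexHub} + P_{IronWorks} = 0 ⇒ P_{FlexHub} = 175/3 + (1/6)P_{IronWorks}.
The game is symmetric, so in equilibrium P_{IronWorks} = P_{FlexHub}: the reaction function gives (5/6)P_{FlexHub} = 175/3, hence P_{FlexHub} = 70.

70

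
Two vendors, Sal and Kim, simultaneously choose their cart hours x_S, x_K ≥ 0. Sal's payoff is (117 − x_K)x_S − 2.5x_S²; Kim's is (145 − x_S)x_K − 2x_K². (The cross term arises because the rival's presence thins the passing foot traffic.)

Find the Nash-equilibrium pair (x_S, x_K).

Expanding Sal's payoff: 117x_S − x_Kx_S − 2.5x_S².
∂π/∂x_S = 117 − x_K − 5x_S = 0, so x_S = 23.4 − 0.2x_K.
Likewise for Kim: x_K = 36.25 − 0.25x_S.
Substituting the second reaction function into the first: x_S = 23.4 − 0.2(36.25 − 0.25x_S), which gives 0.95x_S = 16.15 ⇒ x_S = 17.
Then x_K = 36.25 − 0.25·17 = 32.

17, 32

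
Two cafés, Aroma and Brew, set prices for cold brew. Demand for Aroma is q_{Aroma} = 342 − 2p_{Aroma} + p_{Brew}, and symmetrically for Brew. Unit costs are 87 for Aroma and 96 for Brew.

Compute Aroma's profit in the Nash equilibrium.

Aroma's profit: π = (p_{Aroma} − 87)(342 − 2p_{Aroma} + p_{Brew}).
∂π/∂p_{Aroma} = 516 − 4p_{Aroma} + p_{Brew} = 0 ⇒ p_{Aroma} = 129 + 0.25p_{Brew}.
Similarly p_{Brew} = 133.5 + 0.25p_{Aroma}.
Solving the two reaction functions simultaneously: (1 − (0.25)(0.25))p_{Aroma} = 129 + 0.25·133.5, so 0.9375p_{Aroma} = 162.375 and p_{Aroma} = 173.2.
Then p_{Brew} = 133.5 + 0.25·173.2 = 176.8.
q_{Aroma} = 342 − 2·173.2 + 176.8 = 172.4.
Profit = (173.2 − 87)·172.4 = 14860.88.

14860.88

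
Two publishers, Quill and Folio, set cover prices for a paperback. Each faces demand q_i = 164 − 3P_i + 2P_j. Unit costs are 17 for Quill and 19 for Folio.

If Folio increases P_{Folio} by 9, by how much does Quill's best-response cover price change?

Quill's profit: π = (P_{Quill} − 17)(164 − 3P_{Quill} + 2P_{Folio}).
∂π/∂P_{Quill} = 215 − 6P_{Quill} + 2P_{Folio} = 0 ⇒ P_{Quill} = 215/6 + (1/3)P_{Folio}.
The reaction-function slope is 1/3, so a 9-unit rise in P_{Folio} moves P_{Quill} by 1/3 × 9 = 3. Quill's best response rises — the actions are strategic complements.

3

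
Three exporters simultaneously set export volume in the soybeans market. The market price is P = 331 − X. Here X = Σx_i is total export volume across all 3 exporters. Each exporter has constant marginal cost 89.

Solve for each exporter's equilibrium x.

60.5

A representative exporter's profit is π_i = x_i(331 − X) − 89x_i, with X = x_i + Σ_{j≠i} x_j.
First-order condition: 242 − 2x_i − Σ_{j≠i} x_j = 0.
Imposing symmetry (x_j = x for all j) turns Σ_{j≠i} x_j into 2x, so 242 = 4x and x = 60.5.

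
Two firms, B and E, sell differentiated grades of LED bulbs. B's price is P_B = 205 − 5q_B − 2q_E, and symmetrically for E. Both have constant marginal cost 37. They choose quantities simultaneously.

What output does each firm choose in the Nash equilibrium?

14

Firm B's profit: π = q_B(205 − 5q_B − 2q_E) − 37q_B.
∂π/∂q_B = 168 − 10q_B − 2q_E = 0 ⇒ q_B = 16.8 − 0.2q_E.
The game is symmetric, so in equilibrium q_E = q_B: the reaction function gives 1.2q_B = 16.8, hence q_B = 14.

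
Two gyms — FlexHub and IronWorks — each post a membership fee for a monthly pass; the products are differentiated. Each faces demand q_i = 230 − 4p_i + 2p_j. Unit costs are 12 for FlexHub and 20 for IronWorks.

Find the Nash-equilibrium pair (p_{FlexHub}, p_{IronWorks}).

47.4, 50.6

FlexHub's profit: π = (p_{FlexHub} − 12)(230 − 4p_{FlexHub} + 2p_{IronWorks}).
∂π/∂p_{FlexHub} = 278 − 8p_{FlexHub} + 2p_{IronWorks} = 0 ⇒ p_{FlexHub} = 34.75 + 0.25p_{IronWorks}.
Similarly p_{IronWorks} = 38.75 + 0.25p_{FlexHub}.
Substituting the second reaction function into the first: p_{FlexHub} = 34.75 + 0.25(38.75 + 0.25p_{FlexHub}), which gives 0.9375p_{FlexHub} = 44.4375 ⇒ p_{FlexHub} = 47.4.
Then p_{IronWorks} = 38.75 + 0.25·47.4 = 50.6.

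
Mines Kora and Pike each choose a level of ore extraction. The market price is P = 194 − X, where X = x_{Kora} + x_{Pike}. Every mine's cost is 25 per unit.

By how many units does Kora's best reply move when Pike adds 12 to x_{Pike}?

Mine Kora's profit: π = x_{Kora}(194 − (x_{Kora} + x_{Pike})) − 25x_{Kora}.
∂π/∂x_{Kora} = 169 − 2x_{Kora} − x_{Pike} = 0, so x_{Kora} = 84.5 − 0.5x_{Pike}.
The reaction-function slope is −0.5, so a 12-unit rise in x_{Pike} moves x_{Kora} by −0.5 × 12 = −6. Kora's best response falls — the actions are strategic substitutes.

-6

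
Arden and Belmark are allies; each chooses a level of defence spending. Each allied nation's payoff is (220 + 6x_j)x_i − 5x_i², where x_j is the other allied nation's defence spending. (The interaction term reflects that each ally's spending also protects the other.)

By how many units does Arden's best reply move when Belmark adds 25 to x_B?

Arden's payoff is (220 + 6x_B)x_A − 5x_A².
∂π/∂x_A = 220 + 6x_B − 10x_A = 0, so x_A = 22 + 0.6x_B.
The reaction-function slope is 0.6, so a 25-unit rise in x_B moves x_A by 0.6 × 25 = 15. Arden's best response rises — the actions are strategic complements.

15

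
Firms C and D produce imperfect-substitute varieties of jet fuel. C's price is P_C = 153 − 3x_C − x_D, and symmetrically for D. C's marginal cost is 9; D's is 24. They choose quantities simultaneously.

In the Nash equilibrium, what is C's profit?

1323

Firm C's profit: π = x_C(153 − 3x_C − x_D) − 9x_C.
∂π/∂x_C = 144 − 6x_C − x_D = 0 ⇒ x_C = 24 − (1/6)x_D.
Similarly x_D = 21.5 − (1/6)x_C.
Solving the two reaction functions simultaneously: (1 − (−1/6)(−1/6))x_C = 24 − (1/6)·21.5, so (35/36)x_C = 245/12 and x_C = 21.
Then x_D = 21.5 − (1/6)·21 = 18.
P_C = 153 − 3·21 − 18 = 72.
Profit = (72 − 9)·21 = 1323.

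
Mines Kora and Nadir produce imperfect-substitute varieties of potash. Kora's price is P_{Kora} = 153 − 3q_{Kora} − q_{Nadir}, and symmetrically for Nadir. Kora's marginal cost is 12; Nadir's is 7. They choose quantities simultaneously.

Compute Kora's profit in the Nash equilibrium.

1200

Mine Kora's profit: π = q_{Kora}(153 − 3q_{Kora} − q_{Nadir}) − 12q_{Kora}.
∂π/∂q_{Kora} = 141 − 6q_{Kora} − q_{Nadir} = 0 ⇒ q_{Kora} = 23.5 − (1/6)q_{Nadir}.
Similarly q_{Nadir} = 73/3 − (1/6)q_{Kora}.
Substituting the second reaction function into the first: q_{Kora} = 23.5 − (1/6)(73/3 − (1/6)q_{Kora}), which gives (35/36)q_{Kora} = 175/9 ⇒ q_{Kora} = 20.
Then q_{Nadir} = 73/3 − (1/6)·20 = 21.
P_{Kora} = 153 − 3·20 − 21 = 72.
Profit = (72 − 12)·20 = 1200.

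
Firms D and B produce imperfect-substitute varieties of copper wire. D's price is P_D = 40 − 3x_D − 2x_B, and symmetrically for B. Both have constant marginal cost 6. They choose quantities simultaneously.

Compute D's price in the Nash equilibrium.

Firm D's profit: π = x_D(40 − 3x_D − 2x_B) − 6x_D.
∂π/∂x_D = 34 − 6x_D − 2x_B = 0 ⇒ x_D = 17/3 − (1/3)x_B.
By symmetry x_B = x_D; substituting into the reaction function, (4/3)x_D = 17/3 and x_D = 4.25.
P_D = 40 − 3·4.25 − 2·4.25 = 18.75.

18.75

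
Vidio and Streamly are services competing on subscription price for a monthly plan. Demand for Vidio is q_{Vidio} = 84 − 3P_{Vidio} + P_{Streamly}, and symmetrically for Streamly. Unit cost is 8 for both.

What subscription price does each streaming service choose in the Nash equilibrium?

Vidio's profit: π = (P_{Vidio} − 8)(84 − 3P_{Vidio} + P_{Streamly}).
∂π/∂P_{Vidio} = 108 − 6P_{Vidio} + P_{Streamly} = 0 ⇒ P_{Vidio} = 18 + (1/6)P_{Streamly}.
The game is symmetric, so in equilibrium P_{Streamly} = P_{Vidio}: the reaction function gives (5/6)P_{Vidio} = 18, hence P_{Vidio} = 21.6.

21.6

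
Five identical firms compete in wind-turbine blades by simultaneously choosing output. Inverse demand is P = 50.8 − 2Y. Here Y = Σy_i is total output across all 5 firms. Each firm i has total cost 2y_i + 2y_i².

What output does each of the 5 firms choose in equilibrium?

3.05

A representative firm's profit is π_i = y_i(50.8 − 2Y) − 2y_i − 2y_i², with Y = y_i + Σ_{j≠i} y_j.
First-order condition: 48.8 − 8y_i − 2Σ_{j≠i} y_j = 0.
Imposing symmetry (y_j = y for all j) turns Σ_{j≠i} y_j into 4y, so 48.8 = 16y and y = 3.05.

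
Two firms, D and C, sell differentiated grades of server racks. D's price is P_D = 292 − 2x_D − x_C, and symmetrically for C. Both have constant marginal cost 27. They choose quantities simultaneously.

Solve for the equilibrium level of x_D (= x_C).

Firm D's profit: π = x_D(292 − 2x_D − x_C) − 27x_D.
∂π/∂x_D = 265 − 4x_D − x_C = 0 ⇒ x_D = 66.25 − 0.25x_C.
By symmetry x_C = x_D; substituting into the reaction function, 1.25x_D = 66.25 and x_D = 53.

53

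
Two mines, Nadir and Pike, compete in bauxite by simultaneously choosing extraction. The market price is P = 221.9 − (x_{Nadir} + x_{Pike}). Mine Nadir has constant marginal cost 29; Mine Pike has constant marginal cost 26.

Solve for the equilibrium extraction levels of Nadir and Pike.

Mine Nadir's profit: π = x_{Nadir}(221.9 − (x_{Nadir} + x_{Pike})) − 29x_{Nadir}.
∂π/∂x_{Nadir} = 192.9 − 2x_{Nadir} − x_{Pike} = 0, so x_{Nadir} = 96.45 − 0.5x_{Pike}.
By the same steps for Pike: x_{Pike} = 97.95 − 0.5x_{Nadir}.
Plugging x_{Pike} into Nadir's best response: x_{Nadir} = 96.45 − 0.5(97.95 − 0.5x_{Nadir}) ⇒ 0.75x_{Nadir} = 47.475, so x_{Nadir} = 63.3.
Then x_{Pike} = 97.95 − 0.5·63.3 = 66.3.

63.3, 66.3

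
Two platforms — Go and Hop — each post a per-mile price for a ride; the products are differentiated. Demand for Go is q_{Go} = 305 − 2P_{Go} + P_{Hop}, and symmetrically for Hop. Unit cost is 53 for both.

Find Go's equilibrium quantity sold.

Go's profit: π = (P_{Go} − 53)(305 − 2P_{Go} + P_{Hop}).
∂π/∂P_{Go} = 411 − 4P_{Go} + P_{Hop} = 0 ⇒ P_{Go} = 102.75 + 0.25P_{Hop}.
The game is symmetric, so in equilibrium P_{Hop} = P_{Go}: the reaction function gives 0.75P_{Go} = 102.75, hence P_{Go} = 137.
q_{Go} = 305 − 2·137 + 137 = 168.

168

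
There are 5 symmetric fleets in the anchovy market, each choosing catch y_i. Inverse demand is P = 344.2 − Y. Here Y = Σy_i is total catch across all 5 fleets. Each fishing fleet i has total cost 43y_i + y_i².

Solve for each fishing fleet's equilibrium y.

37.65

A representative fishing fleet's profit is π_i = y_i(344.2 − Y) − 43y_i − y_i², with Y = y_i + Σ_{j≠i} y_j.
First-order condition: 301.2 − 4y_i − Σ_{j≠i} y_j = 0.
Imposing symmetry (y_j = y for all j) turns Σ_{j≠i} y_j into 4y, so 301.2 = 8y and y = 37.65.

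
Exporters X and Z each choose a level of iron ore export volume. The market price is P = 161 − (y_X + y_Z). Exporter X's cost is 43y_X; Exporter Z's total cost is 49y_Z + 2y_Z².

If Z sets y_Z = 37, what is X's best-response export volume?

40.5

Exporter X's profit: π = y_X(161 − (y_X + y_Z)) − 43y_X.
∂π/∂y_X = 118 − 2y_X − y_Z = 0, so y_X = 59 − 0.5y_Z.
At y_Z = 37: y_X = 59 − 0.5·37 = 40.5.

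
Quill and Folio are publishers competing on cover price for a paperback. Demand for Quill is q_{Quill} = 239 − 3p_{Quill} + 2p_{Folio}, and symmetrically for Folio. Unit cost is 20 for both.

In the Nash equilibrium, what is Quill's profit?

8992.6875

Quill's profit: π = (p_{Quill} − 20)(239 − 3p_{Quill} + 2p_{Folio}).
∂π/∂p_{Quill} = 299 − 6p_{Quill} + 2p_{Folio} = 0 ⇒ p_{Quill} = 299/6 + (1/3)p_{Folio}.
The game is symmetric, so in equilibrium p_{Folio} = p_{Quill}: the reaction function gives (2/3)p_{Quill} = 299/6, hence p_{Quill} = 74.75.
q_{Quill} = 239 − 3·74.75 + 2·74.75 = 164.25.
Profit = (74.75 − 20)·164.25 = 8992.6875.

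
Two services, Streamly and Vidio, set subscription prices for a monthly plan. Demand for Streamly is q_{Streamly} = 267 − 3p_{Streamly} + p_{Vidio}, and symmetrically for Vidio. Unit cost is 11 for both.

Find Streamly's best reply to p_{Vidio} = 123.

Streamly's profit: π = (p_{Streamly} − 11)(267 − 3p_{Streamly} + p_{Vidio}).
∂π/∂p_{Streamly} = 300 − 6p_{Streamly} + p_{Vidio} = 0 ⇒ p_{Streamly} = 50 + (1/6)p_{Vidio}.
At p_{Vidio} = 123: p_{Streamly} = 50 + (1/6)·123 = 70.5.

70.5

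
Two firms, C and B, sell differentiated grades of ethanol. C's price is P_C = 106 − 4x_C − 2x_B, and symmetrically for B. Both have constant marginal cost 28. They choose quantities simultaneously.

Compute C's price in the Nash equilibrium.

59.2

Firm C's profit: π = x_C(106 − 4x_C − 2x_B) − 28x_C.
∂π/∂x_C = 78 − 8x_C − 2x_B = 0 ⇒ x_C = 9.75 − 0.25x_B.
Setting x_C = x_B in the reaction function: x_C = 9.75 − 0.25x_C, so x_C = 9.75 / 1.25 = 7.8.
P_C = 106 − 4·7.8 − 2·7.8 = 59.2.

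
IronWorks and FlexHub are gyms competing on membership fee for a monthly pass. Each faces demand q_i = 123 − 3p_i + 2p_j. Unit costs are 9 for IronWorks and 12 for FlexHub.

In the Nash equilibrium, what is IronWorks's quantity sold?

87.1875

IronWorks's profit: π = (p_{IronWorks} − 9)(123 − 3p_{IronWorks} + 2p_{FlexHub}).
∂π/∂p_{IronWorks} = 150 − 6p_{IronWorks} + 2p_{FlexHub} = 0 ⇒ p_{IronWorks} = 25 + (1/3)p_{FlexHub}.
Similarly p_{FlexHub} = 26.5 + (1/3)p_{IronWorks}.
Plugging p_{FlexHub} into IronWorks's best response: p_{IronWorks} = 25 + (1/3)(26.5 + (1/3)p_{IronWorks}) ⇒ (8/9)p_{IronWorks} = 203/6, so p_{IronWorks} = 38.0625.
Then p_{FlexHub} = 26.5 + (1/3)·38.0625 = 39.1875.
q_{IronWorks} = 123 − 3·38.0625 + 2·39.1875 = 87.1875.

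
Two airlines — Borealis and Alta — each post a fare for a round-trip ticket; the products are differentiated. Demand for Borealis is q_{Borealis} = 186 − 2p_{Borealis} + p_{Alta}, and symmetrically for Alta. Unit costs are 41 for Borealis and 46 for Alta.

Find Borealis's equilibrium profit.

Borealis's profit: π = (p_{Borealis} − 41)(186 − 2p_{Borealis} + p_{Alta}).
∂π/∂p_{Borealis} = 268 − 4p_{Borealis} + p_{Alta} = 0 ⇒ p_{Borealis} = 67 + 0.25p_{Alta}.
Similarly p_{Alta} = 69.5 + 0.25p_{Borealis}.
Substituting the second reaction function into the first: p_{Borealis} = 67 + 0.25(69.5 + 0.25p_{Borealis}), which gives 0.9375p_{Borealis} = 84.375 ⇒ p_{Borealis} = 90.
Then p_{Alta} = 69.5 + 0.25·90 = 92.
q_{Borealis} = 186 − 2·90 + 92 = 98.
Profit = (90 − 41)·98 = 4802.

4802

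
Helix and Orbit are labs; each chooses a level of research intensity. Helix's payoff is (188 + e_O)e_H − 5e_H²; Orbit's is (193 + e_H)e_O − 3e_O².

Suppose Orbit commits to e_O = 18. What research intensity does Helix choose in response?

20.6

Expanding Helix's payoff: 188e_H + e_Oe_H − 5e_H².
∂π/∂e_H = 188 + e_O − 10e_H = 0, so e_H = 18.8 + 0.1e_O.
At e_O = 18: e_H = 18.8 + 0.1·18 = 20.6.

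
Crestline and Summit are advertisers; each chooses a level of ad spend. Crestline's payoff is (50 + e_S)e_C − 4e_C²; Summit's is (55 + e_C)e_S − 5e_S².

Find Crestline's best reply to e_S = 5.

6.875

Expanding Crestline's payoff: 50e_C + e_Se_C − 4e_C².
∂π/∂e_C = 50 + e_S − 8e_C = 0, so e_C = 6.25 + 0.125e_S.
At e_S = 5: e_C = 6.25 + 0.125·5 = 6.875.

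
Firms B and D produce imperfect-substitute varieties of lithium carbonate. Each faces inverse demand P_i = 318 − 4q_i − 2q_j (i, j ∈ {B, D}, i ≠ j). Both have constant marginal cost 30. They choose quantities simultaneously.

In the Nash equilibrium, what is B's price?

145.2

Firm B's profit: π = q_B(318 − 4q_B − 2q_D) − 30q_B.
∂π/∂q_B = 288 − 8q_B − 2q_D = 0 ⇒ q_B = 36 − 0.25q_D.
By symmetry q_D = q_B; substituting into the reaction function, 1.25q_B = 36 and q_B = 28.8.
P_B = 318 − 4·28.8 − 2·28.8 = 145.2.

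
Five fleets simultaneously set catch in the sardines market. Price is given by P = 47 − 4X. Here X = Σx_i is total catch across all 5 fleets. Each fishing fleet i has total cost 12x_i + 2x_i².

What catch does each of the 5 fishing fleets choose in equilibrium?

1.25

A representative fishing fleet's profit is π_i = x_i(47 − 4X) − 12x_i − 2x_i², with X = x_i + Σ_{j≠i} x_j.
First-order condition: 35 − 12x_i − 4Σ_{j≠i} x_j = 0.
In a symmetric equilibrium every fishing fleet chooses the same x, so Σ_{j≠i} x_j = 4x. The condition becomes 35 − 28x = 0, giving x = 35/28 = 1.25.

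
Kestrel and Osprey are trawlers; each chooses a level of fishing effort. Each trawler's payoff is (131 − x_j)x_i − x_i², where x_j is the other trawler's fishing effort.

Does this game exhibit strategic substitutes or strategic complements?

Kestrel's payoff is (131 − x_O)x_K − x_K².
∂π/∂x_K = 131 − x_O − 2x_K = 0, so x_K = 65.5 − 0.5x_O.
The best-response slope dx_K/dx_O = −0.5 < 0: the reaction function is downward-sloping, so the choices are strategic substitutes.

strategic substitutes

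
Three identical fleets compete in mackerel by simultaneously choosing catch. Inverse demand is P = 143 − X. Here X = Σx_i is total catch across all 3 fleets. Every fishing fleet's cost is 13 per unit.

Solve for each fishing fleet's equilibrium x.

A representative fishing fleet's profit is π_i = x_i(143 − X) − 13x_i, with X = x_i + Σ_{j≠i} x_j.
First-order condition: 130 − 2x_i − Σ_{j≠i} x_j = 0.
In a symmetric equilibrium every fishing fleet chooses the same x, so Σ_{j≠i} x_j = 2x. The condition becomes 130 − 4x = 0, giving x = 130/4 = 32.5.

32.5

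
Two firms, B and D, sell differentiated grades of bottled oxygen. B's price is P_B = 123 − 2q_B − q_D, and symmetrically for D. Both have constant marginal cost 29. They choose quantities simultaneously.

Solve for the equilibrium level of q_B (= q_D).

Firm B's profit: π = q_B(123 − 2q_B − q_D) − 29q_B.
∂π/∂q_B = 94 − 4q_B − q_D = 0 ⇒ q_B = 23.5 − 0.25q_D.
Setting q_B = q_D in the reaction function: q_B = 23.5 − 0.25q_B, so q_B = 23.5 / 1.25 = 18.8.

18.8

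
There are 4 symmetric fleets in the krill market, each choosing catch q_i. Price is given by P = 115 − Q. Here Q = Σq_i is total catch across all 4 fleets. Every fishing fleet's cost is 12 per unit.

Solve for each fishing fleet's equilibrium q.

20.6

A representative fishing fleet's profit is π_i = q_i(115 − Q) − 12q_i, with Q = q_i + Σ_{j≠i} q_j.
First-order condition: 103 − 2q_i − Σ_{j≠i} q_j = 0.
Imposing symmetry (q_j = q for all j) turns Σ_{j≠i} q_j into 3q, so 103 = 5q and q = 20.6.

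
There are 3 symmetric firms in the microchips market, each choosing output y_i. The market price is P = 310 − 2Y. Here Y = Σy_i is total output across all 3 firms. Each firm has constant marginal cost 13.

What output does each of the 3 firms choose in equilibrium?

37.125

A representative firm's profit is π_i = y_i(310 − 2Y) − 13y_i, with Y = y_i + Σ_{j≠i} y_j.
First-order condition: 297 − 4y_i − 2Σ_{j≠i} y_j = 0.
Imposing symmetry (y_j = y for all j) turns Σ_{j≠i} y_j into 2y, so 297 = 8y and y = 37.125.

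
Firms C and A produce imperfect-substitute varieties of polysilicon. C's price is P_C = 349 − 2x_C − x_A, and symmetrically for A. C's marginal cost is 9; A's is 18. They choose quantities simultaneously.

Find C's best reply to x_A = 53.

Firm C's profit: π = x_C(349 − 2x_C − x_A) − 9x_C.
∂π/∂x_C = 340 − 4x_C − x_A = 0 ⇒ x_C = 85 − 0.25x_A.
At x_A = 53: x_C = 85 − 0.25·53 = 71.75.

71.75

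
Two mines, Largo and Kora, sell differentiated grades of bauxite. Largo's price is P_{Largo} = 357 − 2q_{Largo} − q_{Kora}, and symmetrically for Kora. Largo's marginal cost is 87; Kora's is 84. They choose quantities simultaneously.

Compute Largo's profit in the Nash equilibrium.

5788.88

Mine Largo's profit: π = q_{Largo}(357 − 2q_{Largo} − q_{Kora}) − 87q_{Largo}.
∂π/∂q_{Largo} = 270 − 4q_{Largo} − q_{Kora} = 0 ⇒ q_{Largo} = 67.5 − 0.25q_{Kora}.
Similarly q_{Kora} = 68.25 − 0.25q_{Largo}.
Solving the two reaction functions simultaneously: (1 − (−0.25)(−0.25))q_{Largo} = 67.5 − 0.25·68.25, so 0.9375q_{Largo} = 50.4375 and q_{Largo} = 53.8.
Then q_{Kora} = 68.25 − 0.25·53.8 = 54.8.
P_{Largo} = 357 − 2·53.8 − 54.8 = 194.6.
Profit = (194.6 − 87)·53.8 = 5788.88.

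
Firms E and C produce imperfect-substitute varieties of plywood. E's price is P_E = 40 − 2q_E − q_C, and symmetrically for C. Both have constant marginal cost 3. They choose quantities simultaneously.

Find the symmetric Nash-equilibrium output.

Firm E's profit: π = q_E(40 − 2q_E − q_C) − 3q_E.
∂π/∂q_E = 37 − 4q_E − q_C = 0 ⇒ q_E = 9.25 − 0.25q_C.
The game is symmetric, so in equilibrium q_C = q_E: the reaction function gives 1.25q_E = 9.25, hence q_E = 7.4.

7.4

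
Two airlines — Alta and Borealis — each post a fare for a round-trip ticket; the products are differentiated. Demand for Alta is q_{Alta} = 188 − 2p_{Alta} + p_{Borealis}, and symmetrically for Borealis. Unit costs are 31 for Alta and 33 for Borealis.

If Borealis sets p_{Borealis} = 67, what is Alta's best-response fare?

79.25

Alta's profit: π = (p_{Alta} − 31)(188 − 2p_{Alta} + p_{Borealis}).
∂π/∂p_{Alta} = 250 − 4p_{Alta} + p_{Borealis} = 0 ⇒ p_{Alta} = 62.5 + 0.25p_{Borealis}.
At p_{Borealis} = 67: p_{Alta} = 62.5 + 0.25·67 = 79.25.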